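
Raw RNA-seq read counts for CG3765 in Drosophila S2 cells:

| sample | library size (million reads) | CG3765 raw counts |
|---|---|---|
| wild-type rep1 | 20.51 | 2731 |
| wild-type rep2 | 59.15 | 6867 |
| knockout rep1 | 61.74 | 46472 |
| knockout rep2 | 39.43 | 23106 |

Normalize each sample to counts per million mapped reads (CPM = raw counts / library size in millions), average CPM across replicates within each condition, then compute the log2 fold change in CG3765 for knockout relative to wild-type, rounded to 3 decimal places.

CPM(wild-type rep1) = 2731 / 20.51 = 133.1546
CPM(wild-type rep2) = 6867 / 59.15 = 116.0947
CPM(knockout rep1) = 46472 / 61.74 = 752.7049
CPM(knockout rep2) = 23106 / 39.43 = 586.0005
mean CPM(wild-type) = 124.6246; mean CPM(knockout) = 669.3527
Fold change = 669.3527 / 124.6246 = 5.37095
log2(5.37095) = 2.4252

2.425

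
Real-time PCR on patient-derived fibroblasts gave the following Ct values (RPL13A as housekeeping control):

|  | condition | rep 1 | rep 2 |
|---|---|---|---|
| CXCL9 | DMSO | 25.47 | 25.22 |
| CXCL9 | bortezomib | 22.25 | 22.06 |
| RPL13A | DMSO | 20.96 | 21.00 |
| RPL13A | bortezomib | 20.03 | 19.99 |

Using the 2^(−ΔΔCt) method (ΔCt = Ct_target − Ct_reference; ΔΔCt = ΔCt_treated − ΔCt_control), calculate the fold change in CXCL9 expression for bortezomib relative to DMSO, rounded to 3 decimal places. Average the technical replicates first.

Mean Ct: CXCL9 DMSO 25.345; CXCL9 bortezomib 22.155; RPL13A DMSO 20.980; RPL13A bortezomib 20.010
ΔCt(DMSO) = 25.345 − 20.980 = 4.365
ΔCt(bortezomib) = 22.155 − 20.010 = 2.145
ΔΔCt = 2.145 − 4.365 = -2.220
Fold change = 2^(−(-2.220)) = 2^2.220 = 4.6589

4.659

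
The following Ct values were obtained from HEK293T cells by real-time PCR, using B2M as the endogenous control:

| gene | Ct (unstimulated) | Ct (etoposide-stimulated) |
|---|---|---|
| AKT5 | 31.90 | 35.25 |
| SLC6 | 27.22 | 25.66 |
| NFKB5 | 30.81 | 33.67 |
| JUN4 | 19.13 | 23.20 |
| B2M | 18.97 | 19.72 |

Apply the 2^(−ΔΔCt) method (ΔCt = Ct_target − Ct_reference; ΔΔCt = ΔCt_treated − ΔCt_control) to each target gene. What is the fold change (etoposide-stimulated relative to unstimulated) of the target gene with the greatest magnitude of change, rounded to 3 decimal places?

AKT5: ΔΔCt = (35.25−19.72) − (31.90−18.97) = 15.53 − 12.93 = 2.60; fold change = 2^-2.60 = 0.165
SLC6: ΔΔCt = (25.66−19.72) − (27.22−18.97) = 5.94 − 8.25 = -2.31; fold change = 2^2.31 = 4.959
NFKB5: ΔΔCt = (33.67−19.72) − (30.81−18.97) = 13.95 − 11.84 = 2.11; fold change = 2^-2.11 = 0.232
JUN4: ΔΔCt = (23.20−19.72) − (19.13−18.97) = 3.48 − 0.16 = 3.32; fold change = 2^-3.32 = 0.100
JUN4 has the largest |ΔΔCt| = 3.32.

0.100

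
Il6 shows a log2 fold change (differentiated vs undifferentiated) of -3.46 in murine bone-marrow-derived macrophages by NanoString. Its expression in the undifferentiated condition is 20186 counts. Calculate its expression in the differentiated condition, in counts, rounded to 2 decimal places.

1834.37

Fold change = 2^(-3.46) = 0.0909
differentiated expression = 20186 × 0.0909 = 1834.37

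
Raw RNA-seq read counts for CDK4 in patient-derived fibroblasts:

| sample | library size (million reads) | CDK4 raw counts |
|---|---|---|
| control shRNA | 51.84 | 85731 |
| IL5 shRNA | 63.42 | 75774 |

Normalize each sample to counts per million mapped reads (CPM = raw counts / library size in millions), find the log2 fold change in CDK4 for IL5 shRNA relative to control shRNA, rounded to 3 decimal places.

CPM(control shRNA) = 85731 / 51.84 = 1653.7616
CPM(IL5 shRNA) = 75774 / 63.42 = 1194.7966
Fold change = 1194.7966 / 1653.7616 = 0.72247
log2(0.72247) = -0.4690

-0.469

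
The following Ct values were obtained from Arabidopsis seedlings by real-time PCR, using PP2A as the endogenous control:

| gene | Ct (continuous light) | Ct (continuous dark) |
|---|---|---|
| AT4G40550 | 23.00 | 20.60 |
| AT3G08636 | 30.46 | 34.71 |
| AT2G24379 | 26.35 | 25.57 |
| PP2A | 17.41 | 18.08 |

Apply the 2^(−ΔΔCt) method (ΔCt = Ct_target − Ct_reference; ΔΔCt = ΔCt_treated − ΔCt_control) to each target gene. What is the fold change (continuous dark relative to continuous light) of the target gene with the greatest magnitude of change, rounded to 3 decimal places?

AT4G40550: ΔΔCt = (20.60−18.08) − (23.00−17.41) = 2.52 − 5.59 = -3.07; fold change = 2^3.07 = 8.398
AT3G08636: ΔΔCt = (34.71−18.08) − (30.46−17.41) = 16.63 − 13.05 = 3.58; fold change = 2^-3.58 = 0.084
AT2G24379: ΔΔCt = (25.57−18.08) − (26.35−17.41) = 7.49 − 8.94 = -1.45; fold change = 2^1.45 = 2.732
AT3G08636 has the largest |ΔΔCt| = 3.58.

0.084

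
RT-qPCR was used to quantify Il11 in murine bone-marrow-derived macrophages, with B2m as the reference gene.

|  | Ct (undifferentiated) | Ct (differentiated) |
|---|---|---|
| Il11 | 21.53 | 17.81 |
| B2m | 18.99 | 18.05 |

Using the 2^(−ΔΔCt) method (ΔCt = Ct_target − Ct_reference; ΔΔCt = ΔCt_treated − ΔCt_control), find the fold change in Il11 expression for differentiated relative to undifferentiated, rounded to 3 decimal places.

6.869

ΔCt(undifferentiated) = 21.530 − 18.990 = 2.540
ΔCt(differentiated) = 17.810 − 18.050 = -0.240
ΔΔCt = -0.240 − 2.540 = -2.780
Fold change = 2^(−(-2.780)) = 2^2.780 = 6.8685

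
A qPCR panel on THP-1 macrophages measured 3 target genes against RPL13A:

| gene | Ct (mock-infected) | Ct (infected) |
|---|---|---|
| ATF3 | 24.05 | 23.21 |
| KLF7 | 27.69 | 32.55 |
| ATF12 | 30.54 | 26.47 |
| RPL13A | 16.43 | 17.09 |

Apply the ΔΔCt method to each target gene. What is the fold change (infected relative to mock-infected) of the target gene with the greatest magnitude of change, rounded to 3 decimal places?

26.538

ATF3: ΔΔCt = (23.21−17.09) − (24.05−16.43) = 6.12 − 7.62 = -1.50; fold change = 2^1.50 = 2.828
KLF7: ΔΔCt = (32.55−17.09) − (27.69−16.43) = 15.46 − 11.26 = 4.20; fold change = 2^-4.20 = 0.054
ATF12: ΔΔCt = (26.47−17.09) − (30.54−16.43) = 9.38 − 14.11 = -4.73; fold change = 2^4.73 = 26.538
ATF12 has the largest |ΔΔCt| = 4.73.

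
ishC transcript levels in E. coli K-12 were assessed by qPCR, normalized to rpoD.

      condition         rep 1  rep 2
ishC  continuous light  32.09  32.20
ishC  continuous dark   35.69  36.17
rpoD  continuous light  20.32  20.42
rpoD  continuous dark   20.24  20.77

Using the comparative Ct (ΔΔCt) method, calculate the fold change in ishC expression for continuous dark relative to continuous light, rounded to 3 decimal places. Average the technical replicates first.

0.080

Mean Ct: ishC continuous light 32.145; ishC continuous dark 35.930; rpoD continuous light 20.370; rpoD continuous dark 20.505
ΔCt(continuous light) = 32.145 − 20.370 = 11.775
ΔCt(continuous dark) = 35.930 − 20.505 = 15.425
ΔΔCt = 15.425 − 11.775 = 3.650
Fold change = 2^(−3.650) = 0.0797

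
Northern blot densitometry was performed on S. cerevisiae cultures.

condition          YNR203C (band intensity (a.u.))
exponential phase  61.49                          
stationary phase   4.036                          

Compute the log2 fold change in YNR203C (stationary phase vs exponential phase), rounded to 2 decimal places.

Fold change = 4.036 / 61.49 = 0.0656
log2(0.0656) = -3.929

-3.93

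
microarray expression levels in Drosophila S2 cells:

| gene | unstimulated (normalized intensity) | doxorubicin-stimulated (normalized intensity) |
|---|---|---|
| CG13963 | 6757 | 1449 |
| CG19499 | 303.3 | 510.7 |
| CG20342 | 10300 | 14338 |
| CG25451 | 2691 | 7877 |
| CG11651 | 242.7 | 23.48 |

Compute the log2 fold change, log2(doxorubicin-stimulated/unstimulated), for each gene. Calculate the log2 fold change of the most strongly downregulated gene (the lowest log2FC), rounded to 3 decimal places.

-3.370

log2(1449/6757) = -2.221  (CG13963)
log2(510.7/303.3) = 0.752  (CG19499)
log2(14338/10300) = 0.477  (CG20342)
log2(7877/2691) = 1.550  (CG25451)
log2(23.48/242.7) = -3.370  (CG11651)
CG11651 is most strongly downregulated.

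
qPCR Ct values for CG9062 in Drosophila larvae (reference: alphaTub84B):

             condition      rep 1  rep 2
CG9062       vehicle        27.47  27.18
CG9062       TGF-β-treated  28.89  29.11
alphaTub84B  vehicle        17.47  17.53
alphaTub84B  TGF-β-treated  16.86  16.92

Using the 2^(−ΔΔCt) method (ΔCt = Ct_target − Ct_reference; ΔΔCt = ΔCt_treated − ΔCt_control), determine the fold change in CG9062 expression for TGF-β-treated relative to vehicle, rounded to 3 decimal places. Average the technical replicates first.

0.205

Mean Ct: CG9062 vehicle 27.325; CG9062 TGF-β-treated 29.000; alphaTub84B vehicle 17.500; alphaTub84B TGF-β-treated 16.890
ΔCt(vehicle) = 27.325 − 17.500 = 9.825
ΔCt(TGF-β-treated) = 29.000 − 16.890 = 12.110
ΔΔCt = 12.110 − 9.825 = 2.285
Fold change = 2^(−2.285) = 0.2052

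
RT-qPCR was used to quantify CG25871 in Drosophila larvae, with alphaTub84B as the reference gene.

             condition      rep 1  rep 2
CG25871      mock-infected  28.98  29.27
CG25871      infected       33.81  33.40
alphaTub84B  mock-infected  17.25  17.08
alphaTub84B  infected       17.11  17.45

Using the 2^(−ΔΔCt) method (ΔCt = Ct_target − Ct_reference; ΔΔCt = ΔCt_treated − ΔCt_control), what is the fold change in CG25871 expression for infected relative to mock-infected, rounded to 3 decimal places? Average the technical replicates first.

0.049

Mean Ct: CG25871 mock-infected 29.125; CG25871 infected 33.605; alphaTub84B mock-infected 17.165; alphaTub84B infected 17.280
ΔCt(mock-infected) = 29.125 − 17.165 = 11.960
ΔCt(infected) = 33.605 − 17.280 = 16.325
ΔΔCt = 16.325 − 11.960 = 4.365
Fold change = 2^(−4.365) = 0.0485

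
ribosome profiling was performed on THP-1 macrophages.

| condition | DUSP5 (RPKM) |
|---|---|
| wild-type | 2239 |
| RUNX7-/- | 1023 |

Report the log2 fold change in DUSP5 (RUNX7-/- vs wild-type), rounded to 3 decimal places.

Fold change = 1023 / 2239 = 0.4569
log2(0.4569) = -1.1300

-1.130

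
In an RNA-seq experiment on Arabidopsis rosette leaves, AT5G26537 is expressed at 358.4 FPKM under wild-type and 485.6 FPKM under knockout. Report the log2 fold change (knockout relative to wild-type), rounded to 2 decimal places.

0.44

Fold change = 485.6 / 358.4 = 1.3549
log2(1.3549) = 0.438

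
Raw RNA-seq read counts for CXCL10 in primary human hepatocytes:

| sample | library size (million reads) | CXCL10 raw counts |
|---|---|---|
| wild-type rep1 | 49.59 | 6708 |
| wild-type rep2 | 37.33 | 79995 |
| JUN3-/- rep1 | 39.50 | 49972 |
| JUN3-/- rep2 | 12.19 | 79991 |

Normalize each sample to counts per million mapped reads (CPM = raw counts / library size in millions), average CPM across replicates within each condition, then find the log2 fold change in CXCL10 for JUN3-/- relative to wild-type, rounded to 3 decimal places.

1.781

CPM(wild-type rep1) = 6708 / 49.59 = 135.2692
CPM(wild-type rep2) = 79995 / 37.33 = 2142.9145
CPM(JUN3-/- rep1) = 49972 / 39.50 = 1265.1139
CPM(JUN3-/- rep2) = 79991 / 12.19 = 6562.0180
mean CPM(wild-type) = 1139.0919; mean CPM(JUN3-/-) = 3913.5660
Fold change = 3913.5660 / 1139.0919 = 3.43569
log2(3.43569) = 1.7806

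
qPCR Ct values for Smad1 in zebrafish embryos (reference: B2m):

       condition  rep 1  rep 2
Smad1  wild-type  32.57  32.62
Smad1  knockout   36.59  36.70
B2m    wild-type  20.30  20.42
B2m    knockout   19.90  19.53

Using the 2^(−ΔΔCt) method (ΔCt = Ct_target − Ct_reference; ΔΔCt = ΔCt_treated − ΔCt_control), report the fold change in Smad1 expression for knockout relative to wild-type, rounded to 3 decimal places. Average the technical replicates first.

0.039

Mean Ct: Smad1 wild-type 32.595; Smad1 knockout 36.645; B2m wild-type 20.360; B2m knockout 19.715
ΔCt(wild-type) = 32.595 − 20.360 = 12.235
ΔCt(knockout) = 36.645 − 19.715 = 16.930
ΔΔCt = 16.930 − 12.235 = 4.695
Fold change = 2^(−4.695) = 0.0386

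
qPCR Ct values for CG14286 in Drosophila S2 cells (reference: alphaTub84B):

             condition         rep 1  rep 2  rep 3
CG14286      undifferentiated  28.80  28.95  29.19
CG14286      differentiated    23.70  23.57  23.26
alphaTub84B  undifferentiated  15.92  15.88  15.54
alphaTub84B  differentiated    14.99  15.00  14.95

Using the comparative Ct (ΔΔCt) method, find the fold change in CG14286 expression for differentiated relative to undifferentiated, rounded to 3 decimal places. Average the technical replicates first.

25.457

Mean Ct: CG14286 undifferentiated 28.980; CG14286 differentiated 23.510; alphaTub84B undifferentiated 15.780; alphaTub84B differentiated 14.980
ΔCt(undifferentiated) = 28.980 − 15.780 = 13.200
ΔCt(differentiated) = 23.510 − 14.980 = 8.530
ΔΔCt = 8.530 − 13.200 = -4.670
Fold change = 2^(−(-4.670)) = 2^4.670 = 25.4572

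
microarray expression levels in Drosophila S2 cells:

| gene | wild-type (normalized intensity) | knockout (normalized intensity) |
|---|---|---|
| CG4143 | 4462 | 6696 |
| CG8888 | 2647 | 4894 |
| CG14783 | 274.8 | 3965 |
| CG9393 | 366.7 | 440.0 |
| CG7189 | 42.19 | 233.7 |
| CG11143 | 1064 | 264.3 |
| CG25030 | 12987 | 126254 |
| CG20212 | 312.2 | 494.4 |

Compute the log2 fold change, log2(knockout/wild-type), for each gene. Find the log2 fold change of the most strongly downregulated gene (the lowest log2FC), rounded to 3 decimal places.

log2(6696/4462) = 0.586  (CG4143)
log2(4894/2647) = 0.887  (CG8888)
log2(3965/274.8) = 3.851  (CG14783)
log2(440.0/366.7) = 0.263  (CG9393)
log2(233.7/42.19) = 2.470  (CG7189)
log2(264.3/1064) = -2.009  (CG11143)
log2(126254/12987) = 3.281  (CG25030)
log2(494.4/312.2) = 0.663  (CG20212)
CG11143 is most strongly downregulated.

-2.009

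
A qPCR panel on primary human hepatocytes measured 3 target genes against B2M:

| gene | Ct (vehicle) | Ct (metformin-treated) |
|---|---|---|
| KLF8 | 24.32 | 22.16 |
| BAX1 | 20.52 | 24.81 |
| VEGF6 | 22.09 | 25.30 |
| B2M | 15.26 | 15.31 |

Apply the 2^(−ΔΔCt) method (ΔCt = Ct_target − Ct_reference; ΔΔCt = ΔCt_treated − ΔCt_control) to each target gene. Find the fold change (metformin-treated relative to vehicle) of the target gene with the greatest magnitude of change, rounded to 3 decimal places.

0.053

KLF8: ΔΔCt = (22.16−15.31) − (24.32−15.26) = 6.85 − 9.06 = -2.21; fold change = 2^2.21 = 4.627
BAX1: ΔΔCt = (24.81−15.31) − (20.52−15.26) = 9.50 − 5.26 = 4.24; fold change = 2^-4.24 = 0.053
VEGF6: ΔΔCt = (25.30−15.31) − (22.09−15.26) = 9.99 − 6.83 = 3.16; fold change = 2^-3.16 = 0.112
BAX1 has the largest |ΔΔCt| = 4.24.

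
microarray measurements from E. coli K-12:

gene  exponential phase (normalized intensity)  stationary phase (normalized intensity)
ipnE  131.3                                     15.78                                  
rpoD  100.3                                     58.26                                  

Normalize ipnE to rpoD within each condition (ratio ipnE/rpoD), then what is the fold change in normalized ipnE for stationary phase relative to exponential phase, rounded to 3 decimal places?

0.207

ipnE/rpoD (exponential phase) = 131.3 / 100.3 = 1.3091
ipnE/rpoD (stationary phase) = 15.78 / 58.26 = 0.27085
Fold change = 0.27085 / 1.3091 = 0.2069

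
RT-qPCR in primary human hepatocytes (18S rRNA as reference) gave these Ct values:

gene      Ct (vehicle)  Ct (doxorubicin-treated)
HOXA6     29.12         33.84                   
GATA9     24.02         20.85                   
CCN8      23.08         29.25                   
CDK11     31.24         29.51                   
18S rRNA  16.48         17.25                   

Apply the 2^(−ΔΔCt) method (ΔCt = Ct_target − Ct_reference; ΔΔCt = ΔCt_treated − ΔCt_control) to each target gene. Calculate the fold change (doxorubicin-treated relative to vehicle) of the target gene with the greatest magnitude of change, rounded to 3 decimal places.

0.024

HOXA6: ΔΔCt = (33.84−17.25) − (29.12−16.48) = 16.59 − 12.64 = 3.95; fold change = 2^-3.95 = 0.065
GATA9: ΔΔCt = (20.85−17.25) − (24.02−16.48) = 3.60 − 7.54 = -3.94; fold change = 2^3.94 = 15.348
CCN8: ΔΔCt = (29.25−17.25) − (23.08−16.48) = 12.00 − 6.60 = 5.40; fold change = 2^-5.40 = 0.024
CDK11: ΔΔCt = (29.51−17.25) − (31.24−16.48) = 12.26 − 14.76 = -2.50; fold change = 2^2.50 = 5.657
CCN8 has the largest |ΔΔCt| = 5.40.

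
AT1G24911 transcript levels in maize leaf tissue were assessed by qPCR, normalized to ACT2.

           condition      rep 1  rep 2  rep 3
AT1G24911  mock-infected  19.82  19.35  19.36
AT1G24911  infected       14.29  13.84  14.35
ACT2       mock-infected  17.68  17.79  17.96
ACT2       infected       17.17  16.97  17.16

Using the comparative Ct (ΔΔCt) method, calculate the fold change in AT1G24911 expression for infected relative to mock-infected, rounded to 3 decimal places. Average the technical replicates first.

Mean Ct: AT1G24911 mock-infected 19.510; AT1G24911 infected 14.160; ACT2 mock-infected 17.810; ACT2 infected 17.100
ΔCt(mock-infected) = 19.510 − 17.810 = 1.700
ΔCt(infected) = 14.160 − 17.100 = -2.940
ΔΔCt = -2.940 − 1.700 = -4.640
Fold change = 2^(−(-4.640)) = 2^4.640 = 24.9333

24.933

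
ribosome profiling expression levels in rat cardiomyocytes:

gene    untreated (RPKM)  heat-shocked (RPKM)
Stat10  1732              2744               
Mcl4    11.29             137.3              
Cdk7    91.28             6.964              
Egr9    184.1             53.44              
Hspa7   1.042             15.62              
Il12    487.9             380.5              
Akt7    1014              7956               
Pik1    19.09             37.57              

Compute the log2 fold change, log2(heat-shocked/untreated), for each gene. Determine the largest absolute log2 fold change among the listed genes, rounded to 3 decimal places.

log2(2744/1732) = 0.664  (Stat10)
log2(137.3/11.29) = 3.604  (Mcl4)
log2(6.964/91.28) = -3.712  (Cdk7)
log2(53.44/184.1) = -1.784  (Egr9)
log2(15.62/1.042) = 3.906  (Hspa7)
log2(380.5/487.9) = -0.359  (Il12)
log2(7956/1014) = 2.972  (Akt7)
log2(37.57/19.09) = 0.977  (Pik1)
The largest magnitude belongs to Hspa7.

3.906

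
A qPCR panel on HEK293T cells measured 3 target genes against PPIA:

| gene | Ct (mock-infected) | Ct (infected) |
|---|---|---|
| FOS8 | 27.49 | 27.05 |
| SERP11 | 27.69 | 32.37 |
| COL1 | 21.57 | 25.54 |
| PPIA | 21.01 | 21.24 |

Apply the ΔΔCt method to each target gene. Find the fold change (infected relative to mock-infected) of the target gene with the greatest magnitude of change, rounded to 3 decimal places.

FOS8: ΔΔCt = (27.05−21.24) − (27.49−21.01) = 5.81 − 6.48 = -0.67; fold change = 2^0.67 = 1.591
SERP11: ΔΔCt = (32.37−21.24) − (27.69−21.01) = 11.13 − 6.68 = 4.45; fold change = 2^-4.45 = 0.046
COL1: ΔΔCt = (25.54−21.24) − (21.57−21.01) = 4.30 − 0.56 = 3.74; fold change = 2^-3.74 = 0.075
SERP11 has the largest |ΔΔCt| = 4.45.

0.046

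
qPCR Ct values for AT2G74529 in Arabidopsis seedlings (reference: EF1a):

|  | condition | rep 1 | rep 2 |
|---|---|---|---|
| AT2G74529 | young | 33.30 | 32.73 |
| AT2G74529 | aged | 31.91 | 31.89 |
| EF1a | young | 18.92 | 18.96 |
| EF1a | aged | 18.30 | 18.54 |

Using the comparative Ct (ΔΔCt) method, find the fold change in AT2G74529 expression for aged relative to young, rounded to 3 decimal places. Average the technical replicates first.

Mean Ct: AT2G74529 young 33.015; AT2G74529 aged 31.900; EF1a young 18.940; EF1a aged 18.420
ΔCt(young) = 33.015 − 18.940 = 14.075
ΔCt(aged) = 31.900 − 18.420 = 13.480
ΔΔCt = 13.480 − 14.075 = -0.595
Fold change = 2^(−(-0.595)) = 2^0.595 = 1.5105

1.510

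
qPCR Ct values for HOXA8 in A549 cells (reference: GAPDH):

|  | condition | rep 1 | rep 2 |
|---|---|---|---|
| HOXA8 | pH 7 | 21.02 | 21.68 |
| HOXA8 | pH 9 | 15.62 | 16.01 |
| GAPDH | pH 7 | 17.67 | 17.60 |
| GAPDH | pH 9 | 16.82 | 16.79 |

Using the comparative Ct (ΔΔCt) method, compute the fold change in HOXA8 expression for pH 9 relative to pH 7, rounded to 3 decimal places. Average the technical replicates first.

Mean Ct: HOXA8 pH 7 21.350; HOXA8 pH 9 15.815; GAPDH pH 7 17.635; GAPDH pH 9 16.805
ΔCt(pH 7) = 21.350 − 17.635 = 3.715
ΔCt(pH 9) = 15.815 − 16.805 = -0.990
ΔΔCt = -0.990 − 3.715 = -4.705
Fold change = 2^(−(-4.705)) = 2^4.705 = 26.0823

26.082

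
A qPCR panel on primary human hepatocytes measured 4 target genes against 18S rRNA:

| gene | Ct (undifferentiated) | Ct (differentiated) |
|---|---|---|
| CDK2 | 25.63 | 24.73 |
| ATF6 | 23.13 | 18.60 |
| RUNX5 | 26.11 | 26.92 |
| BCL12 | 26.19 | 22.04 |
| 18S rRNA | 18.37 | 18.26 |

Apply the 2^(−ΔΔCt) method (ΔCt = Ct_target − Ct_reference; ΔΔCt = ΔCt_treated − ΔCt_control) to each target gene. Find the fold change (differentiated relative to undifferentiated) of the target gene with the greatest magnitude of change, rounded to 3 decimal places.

CDK2: ΔΔCt = (24.73−18.26) − (25.63−18.37) = 6.47 − 7.26 = -0.79; fold change = 2^0.79 = 1.729
ATF6: ΔΔCt = (18.60−18.26) − (23.13−18.37) = 0.34 − 4.76 = -4.42; fold change = 2^4.42 = 21.407
RUNX5: ΔΔCt = (26.92−18.26) − (26.11−18.37) = 8.66 − 7.74 = 0.92; fold change = 2^-0.92 = 0.529
BCL12: ΔΔCt = (22.04−18.26) − (26.19−18.37) = 3.78 − 7.82 = -4.04; fold change = 2^4.04 = 16.450
ATF6 has the largest |ΔΔCt| = 4.42.

21.407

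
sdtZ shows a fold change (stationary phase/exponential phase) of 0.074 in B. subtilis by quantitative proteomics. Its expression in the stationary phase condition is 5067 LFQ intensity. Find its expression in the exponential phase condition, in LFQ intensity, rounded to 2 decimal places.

exponential phase expression = 5067 / 0.074 = 68472.97

68472.97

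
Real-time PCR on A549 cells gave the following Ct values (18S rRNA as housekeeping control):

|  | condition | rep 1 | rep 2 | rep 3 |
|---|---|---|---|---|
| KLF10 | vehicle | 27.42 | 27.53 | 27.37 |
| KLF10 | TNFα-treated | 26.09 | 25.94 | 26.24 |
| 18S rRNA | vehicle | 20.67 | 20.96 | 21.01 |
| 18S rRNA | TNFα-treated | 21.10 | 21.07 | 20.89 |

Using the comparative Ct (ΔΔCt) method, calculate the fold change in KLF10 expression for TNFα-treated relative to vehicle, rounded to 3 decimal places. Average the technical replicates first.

2.809

Mean Ct: KLF10 vehicle 27.440; KLF10 TNFα-treated 26.090; 18S rRNA vehicle 20.880; 18S rRNA TNFα-treated 21.020
ΔCt(vehicle) = 27.440 − 20.880 = 6.560
ΔCt(TNFα-treated) = 26.090 − 21.020 = 5.070
ΔΔCt = 5.070 − 6.560 = -1.490
Fold change = 2^(−(-1.490)) = 2^1.490 = 2.8089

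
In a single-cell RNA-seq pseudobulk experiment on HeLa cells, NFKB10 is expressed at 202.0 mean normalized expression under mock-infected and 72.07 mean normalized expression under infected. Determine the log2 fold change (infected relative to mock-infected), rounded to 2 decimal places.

Fold change = 72.07 / 202.0 = 0.3568
log2(0.3568) = -1.487

-1.49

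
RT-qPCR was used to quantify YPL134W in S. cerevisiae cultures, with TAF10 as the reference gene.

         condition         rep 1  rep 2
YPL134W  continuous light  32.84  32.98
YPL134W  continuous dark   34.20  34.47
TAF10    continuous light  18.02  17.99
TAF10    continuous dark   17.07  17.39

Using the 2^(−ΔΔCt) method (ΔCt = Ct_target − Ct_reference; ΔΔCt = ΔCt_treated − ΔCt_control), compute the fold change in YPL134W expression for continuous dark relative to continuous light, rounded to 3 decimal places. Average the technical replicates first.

Mean Ct: YPL134W continuous light 32.910; YPL134W continuous dark 34.335; TAF10 continuous light 18.005; TAF10 continuous dark 17.230
ΔCt(continuous light) = 32.910 − 18.005 = 14.905
ΔCt(continuous dark) = 34.335 − 17.230 = 17.105
ΔΔCt = 17.105 − 14.905 = 2.200
Fold change = 2^(−2.200) = 0.2176

0.218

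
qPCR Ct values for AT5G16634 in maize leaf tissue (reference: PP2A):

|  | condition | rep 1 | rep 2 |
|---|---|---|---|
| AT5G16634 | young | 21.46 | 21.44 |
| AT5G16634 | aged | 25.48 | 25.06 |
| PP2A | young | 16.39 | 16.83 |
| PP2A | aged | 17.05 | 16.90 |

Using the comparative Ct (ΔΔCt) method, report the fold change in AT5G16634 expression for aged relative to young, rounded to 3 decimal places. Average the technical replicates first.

Mean Ct: AT5G16634 young 21.450; AT5G16634 aged 25.270; PP2A young 16.610; PP2A aged 16.975
ΔCt(young) = 21.450 − 16.610 = 4.840
ΔCt(aged) = 25.270 − 16.975 = 8.295
ΔΔCt = 8.295 − 4.840 = 3.455
Fold change = 2^(−3.455) = 0.0912

0.091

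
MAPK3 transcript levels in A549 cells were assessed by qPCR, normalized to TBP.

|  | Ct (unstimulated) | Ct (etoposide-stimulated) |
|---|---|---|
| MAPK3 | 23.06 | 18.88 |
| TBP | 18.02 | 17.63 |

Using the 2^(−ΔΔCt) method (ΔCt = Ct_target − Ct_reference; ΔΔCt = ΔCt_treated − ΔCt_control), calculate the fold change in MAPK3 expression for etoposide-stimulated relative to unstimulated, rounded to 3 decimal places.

ΔCt(unstimulated) = 23.060 − 18.020 = 5.040
ΔCt(etoposide-stimulated) = 18.880 − 17.630 = 1.250
ΔΔCt = 1.250 − 5.040 = -3.790
Fold change = 2^(−(-3.790)) = 2^3.790 = 13.8326

13.833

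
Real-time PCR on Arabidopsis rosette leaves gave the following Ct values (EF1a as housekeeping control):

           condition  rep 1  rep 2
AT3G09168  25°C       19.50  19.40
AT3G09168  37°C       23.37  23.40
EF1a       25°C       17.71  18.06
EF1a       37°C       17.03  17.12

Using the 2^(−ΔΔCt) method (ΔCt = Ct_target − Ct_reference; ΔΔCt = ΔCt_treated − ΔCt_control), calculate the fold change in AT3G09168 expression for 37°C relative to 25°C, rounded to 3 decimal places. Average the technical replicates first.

Mean Ct: AT3G09168 25°C 19.450; AT3G09168 37°C 23.385; EF1a 25°C 17.885; EF1a 37°C 17.075
ΔCt(25°C) = 19.450 − 17.885 = 1.565
ΔCt(37°C) = 23.385 − 17.075 = 6.310
ΔΔCt = 6.310 − 1.565 = 4.745
Fold change = 2^(−4.745) = 0.0373

0.037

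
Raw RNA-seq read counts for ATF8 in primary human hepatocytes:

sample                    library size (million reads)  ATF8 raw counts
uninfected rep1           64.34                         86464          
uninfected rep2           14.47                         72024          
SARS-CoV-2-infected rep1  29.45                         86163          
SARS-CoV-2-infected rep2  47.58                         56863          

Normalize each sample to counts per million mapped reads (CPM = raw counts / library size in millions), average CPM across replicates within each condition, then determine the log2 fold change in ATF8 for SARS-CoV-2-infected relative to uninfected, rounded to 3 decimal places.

-0.617

CPM(uninfected rep1) = 86464 / 64.34 = 1343.8607
CPM(uninfected rep2) = 72024 / 14.47 = 4977.4706
CPM(SARS-CoV-2-infected rep1) = 86163 / 29.45 = 2925.7385
CPM(SARS-CoV-2-infected rep2) = 56863 / 47.58 = 1195.1030
mean CPM(uninfected) = 3160.6657; mean CPM(SARS-CoV-2-infected) = 2060.4208
Fold change = 2060.4208 / 3160.6657 = 0.65189
log2(0.65189) = -0.6173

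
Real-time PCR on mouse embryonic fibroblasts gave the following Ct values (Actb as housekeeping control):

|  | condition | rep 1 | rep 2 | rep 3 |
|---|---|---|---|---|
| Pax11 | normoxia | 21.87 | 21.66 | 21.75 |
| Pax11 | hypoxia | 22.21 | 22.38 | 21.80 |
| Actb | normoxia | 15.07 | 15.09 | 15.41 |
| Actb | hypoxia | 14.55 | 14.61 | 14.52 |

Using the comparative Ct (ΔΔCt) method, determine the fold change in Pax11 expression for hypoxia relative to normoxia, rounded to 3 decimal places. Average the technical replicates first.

0.500

Mean Ct: Pax11 normoxia 21.760; Pax11 hypoxia 22.130; Actb normoxia 15.190; Actb hypoxia 14.560
ΔCt(normoxia) = 21.760 − 15.190 = 6.570
ΔCt(hypoxia) = 22.130 − 14.560 = 7.570
ΔΔCt = 7.570 − 6.570 = 1.000
Fold change = 2^(−1.000) = 0.5000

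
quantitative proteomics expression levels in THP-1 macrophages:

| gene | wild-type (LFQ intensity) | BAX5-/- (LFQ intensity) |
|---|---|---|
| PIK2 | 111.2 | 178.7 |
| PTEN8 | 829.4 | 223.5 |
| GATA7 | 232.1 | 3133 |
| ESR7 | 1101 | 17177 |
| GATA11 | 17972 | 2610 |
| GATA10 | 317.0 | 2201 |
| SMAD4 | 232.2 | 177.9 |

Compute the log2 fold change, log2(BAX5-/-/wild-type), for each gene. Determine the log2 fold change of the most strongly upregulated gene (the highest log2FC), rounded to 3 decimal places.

3.964

log2(178.7/111.2) = 0.684  (PIK2)
log2(223.5/829.4) = -1.892  (PTEN8)
log2(3133/232.1) = 3.755  (GATA7)
log2(17177/1101) = 3.964  (ESR7)
log2(2610/17972) = -2.784  (GATA11)
log2(2201/317.0) = 2.796  (GATA10)
log2(177.9/232.2) = -0.384  (SMAD4)
ESR7 is most strongly upregulated.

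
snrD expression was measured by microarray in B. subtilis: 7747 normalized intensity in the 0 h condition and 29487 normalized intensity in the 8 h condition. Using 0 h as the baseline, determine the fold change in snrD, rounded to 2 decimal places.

3.81

Fold change = 29487 / 7747 = 3.806
snrD is upregulated.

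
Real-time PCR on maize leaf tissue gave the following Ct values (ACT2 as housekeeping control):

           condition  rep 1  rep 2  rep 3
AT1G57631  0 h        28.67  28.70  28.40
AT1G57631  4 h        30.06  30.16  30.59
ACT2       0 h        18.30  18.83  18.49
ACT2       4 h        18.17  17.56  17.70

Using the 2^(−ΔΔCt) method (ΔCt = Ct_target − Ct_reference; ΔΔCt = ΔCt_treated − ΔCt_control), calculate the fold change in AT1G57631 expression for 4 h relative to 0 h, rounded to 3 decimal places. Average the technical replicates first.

Mean Ct: AT1G57631 0 h 28.590; AT1G57631 4 h 30.270; ACT2 0 h 18.540; ACT2 4 h 17.810
ΔCt(0 h) = 28.590 − 18.540 = 10.050
ΔCt(4 h) = 30.270 − 17.810 = 12.460
ΔΔCt = 12.460 − 10.050 = 2.410
Fold change = 2^(−2.410) = 0.1882

0.188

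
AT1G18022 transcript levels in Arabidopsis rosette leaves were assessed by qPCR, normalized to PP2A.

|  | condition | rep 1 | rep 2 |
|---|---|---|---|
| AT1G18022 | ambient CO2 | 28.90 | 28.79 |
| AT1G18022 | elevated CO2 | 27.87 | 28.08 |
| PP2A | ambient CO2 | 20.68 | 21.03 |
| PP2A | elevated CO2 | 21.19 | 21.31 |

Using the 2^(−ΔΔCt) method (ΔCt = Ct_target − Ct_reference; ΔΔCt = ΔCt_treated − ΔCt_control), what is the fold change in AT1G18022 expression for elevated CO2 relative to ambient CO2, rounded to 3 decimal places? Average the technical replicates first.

Mean Ct: AT1G18022 ambient CO2 28.845; AT1G18022 elevated CO2 27.975; PP2A ambient CO2 20.855; PP2A elevated CO2 21.250
ΔCt(ambient CO2) = 28.845 − 20.855 = 7.990
ΔCt(elevated CO2) = 27.975 − 21.250 = 6.725
ΔΔCt = 6.725 − 7.990 = -1.265
Fold change = 2^(−(-1.265)) = 2^1.265 = 2.4033

2.403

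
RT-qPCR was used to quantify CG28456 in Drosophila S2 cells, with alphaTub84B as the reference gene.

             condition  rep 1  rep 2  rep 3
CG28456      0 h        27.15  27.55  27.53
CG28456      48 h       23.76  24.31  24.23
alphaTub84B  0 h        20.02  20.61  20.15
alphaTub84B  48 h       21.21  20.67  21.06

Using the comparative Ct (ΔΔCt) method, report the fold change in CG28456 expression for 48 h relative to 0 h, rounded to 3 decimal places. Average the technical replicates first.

Mean Ct: CG28456 0 h 27.410; CG28456 48 h 24.100; alphaTub84B 0 h 20.260; alphaTub84B 48 h 20.980
ΔCt(0 h) = 27.410 − 20.260 = 7.150
ΔCt(48 h) = 24.100 − 20.980 = 3.120
ΔΔCt = 3.120 − 7.150 = -4.030
Fold change = 2^(−(-4.030)) = 2^4.030 = 16.3362

16.336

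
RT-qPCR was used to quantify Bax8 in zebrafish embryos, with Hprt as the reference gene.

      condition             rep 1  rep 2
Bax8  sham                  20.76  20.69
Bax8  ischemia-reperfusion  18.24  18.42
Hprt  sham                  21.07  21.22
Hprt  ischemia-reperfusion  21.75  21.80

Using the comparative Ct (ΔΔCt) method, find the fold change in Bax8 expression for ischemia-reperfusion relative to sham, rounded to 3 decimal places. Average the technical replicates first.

8.140

Mean Ct: Bax8 sham 20.725; Bax8 ischemia-reperfusion 18.330; Hprt sham 21.145; Hprt ischemia-reperfusion 21.775
ΔCt(sham) = 20.725 − 21.145 = -0.420
ΔCt(ischemia-reperfusion) = 18.330 − 21.775 = -3.445
ΔΔCt = -3.445 − (-0.420) = -3.025
Fold change = 2^(−(-3.025)) = 2^3.025 = 8.1398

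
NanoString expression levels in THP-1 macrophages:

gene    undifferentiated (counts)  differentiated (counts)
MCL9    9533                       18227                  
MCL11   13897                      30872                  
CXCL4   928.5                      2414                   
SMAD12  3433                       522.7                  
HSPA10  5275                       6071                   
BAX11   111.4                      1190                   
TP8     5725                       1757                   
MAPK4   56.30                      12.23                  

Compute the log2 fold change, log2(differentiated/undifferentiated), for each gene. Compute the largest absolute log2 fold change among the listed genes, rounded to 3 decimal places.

log2(18227/9533) = 0.935  (MCL9)
log2(30872/13897) = 1.152  (MCL11)
log2(2414/928.5) = 1.378  (CXCL4)
log2(522.7/3433) = -2.715  (SMAD12)
log2(6071/5275) = 0.203  (HSPA10)
log2(1190/111.4) = 3.417  (BAX11)
log2(1757/5725) = -1.704  (TP8)
log2(12.23/56.30) = -2.203  (MAPK4)
The largest magnitude belongs to BAX11.

3.417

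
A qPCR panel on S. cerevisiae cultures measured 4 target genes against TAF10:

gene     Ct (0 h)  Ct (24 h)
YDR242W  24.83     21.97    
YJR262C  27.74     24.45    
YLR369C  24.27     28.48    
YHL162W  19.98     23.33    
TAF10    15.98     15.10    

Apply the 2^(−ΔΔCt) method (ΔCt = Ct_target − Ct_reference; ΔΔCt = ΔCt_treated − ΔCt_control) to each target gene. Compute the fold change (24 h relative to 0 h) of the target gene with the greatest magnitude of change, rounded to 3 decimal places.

0.029

YDR242W: ΔΔCt = (21.97−15.10) − (24.83−15.98) = 6.87 − 8.85 = -1.98; fold change = 2^1.98 = 3.945
YJR262C: ΔΔCt = (24.45−15.10) − (27.74−15.98) = 9.35 − 11.76 = -2.41; fold change = 2^2.41 = 5.315
YLR369C: ΔΔCt = (28.48−15.10) − (24.27−15.98) = 13.38 − 8.29 = 5.09; fold change = 2^-5.09 = 0.029
YHL162W: ΔΔCt = (23.33−15.10) − (19.98−15.98) = 8.23 − 4.00 = 4.23; fold change = 2^-4.23 = 0.053
YLR369C has the largest |ΔΔCt| = 5.09.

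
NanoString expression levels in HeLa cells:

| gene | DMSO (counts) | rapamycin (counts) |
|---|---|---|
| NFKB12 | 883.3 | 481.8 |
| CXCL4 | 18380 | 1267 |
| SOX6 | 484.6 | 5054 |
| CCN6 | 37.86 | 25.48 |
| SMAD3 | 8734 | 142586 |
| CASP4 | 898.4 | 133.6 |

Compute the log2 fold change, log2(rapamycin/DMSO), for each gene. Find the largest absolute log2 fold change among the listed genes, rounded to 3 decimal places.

4.029

log2(481.8/883.3) = -0.874  (NFKB12)
log2(1267/18380) = -3.859  (CXCL4)
log2(5054/484.6) = 3.383  (SOX6)
log2(25.48/37.86) = -0.571  (CCN6)
log2(142586/8734) = 4.029  (SMAD3)
log2(133.6/898.4) = -2.749  (CASP4)
The largest magnitude belongs to SMAD3.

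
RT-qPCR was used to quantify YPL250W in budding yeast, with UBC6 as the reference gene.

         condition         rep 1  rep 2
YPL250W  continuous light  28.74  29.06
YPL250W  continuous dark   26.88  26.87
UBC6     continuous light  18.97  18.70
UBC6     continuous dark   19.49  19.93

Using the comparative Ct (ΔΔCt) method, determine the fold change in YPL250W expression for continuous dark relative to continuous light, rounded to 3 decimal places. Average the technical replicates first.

7.464

Mean Ct: YPL250W continuous light 28.900; YPL250W continuous dark 26.875; UBC6 continuous light 18.835; UBC6 continuous dark 19.710
ΔCt(continuous light) = 28.900 − 18.835 = 10.065
ΔCt(continuous dark) = 26.875 − 19.710 = 7.165
ΔΔCt = 7.165 − 10.065 = -2.900
Fold change = 2^(−(-2.900)) = 2^2.900 = 7.4643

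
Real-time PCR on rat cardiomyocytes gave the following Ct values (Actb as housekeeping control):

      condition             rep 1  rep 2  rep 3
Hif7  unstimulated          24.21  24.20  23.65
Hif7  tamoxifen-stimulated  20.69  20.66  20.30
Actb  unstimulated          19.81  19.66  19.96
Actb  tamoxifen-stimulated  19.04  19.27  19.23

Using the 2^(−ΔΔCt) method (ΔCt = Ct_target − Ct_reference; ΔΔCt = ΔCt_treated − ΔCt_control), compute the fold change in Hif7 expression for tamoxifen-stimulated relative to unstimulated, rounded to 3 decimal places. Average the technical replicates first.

Mean Ct: Hif7 unstimulated 24.020; Hif7 tamoxifen-stimulated 20.550; Actb unstimulated 19.810; Actb tamoxifen-stimulated 19.180
ΔCt(unstimulated) = 24.020 − 19.810 = 4.210
ΔCt(tamoxifen-stimulated) = 20.550 − 19.180 = 1.370
ΔΔCt = 1.370 − 4.210 = -2.840
Fold change = 2^(−(-2.840)) = 2^2.840 = 7.1602

7.160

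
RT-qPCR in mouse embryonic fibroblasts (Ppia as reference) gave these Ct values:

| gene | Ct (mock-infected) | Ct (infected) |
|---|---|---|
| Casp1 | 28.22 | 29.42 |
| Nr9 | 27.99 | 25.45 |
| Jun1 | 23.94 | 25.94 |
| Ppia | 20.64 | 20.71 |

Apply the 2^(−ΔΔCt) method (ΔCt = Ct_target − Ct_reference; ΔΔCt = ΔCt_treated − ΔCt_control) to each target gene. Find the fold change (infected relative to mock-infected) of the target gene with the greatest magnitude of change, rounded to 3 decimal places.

Casp1: ΔΔCt = (29.42−20.71) − (28.22−20.64) = 8.71 − 7.58 = 1.13; fold change = 2^-1.13 = 0.457
Nr9: ΔΔCt = (25.45−20.71) − (27.99−20.64) = 4.74 − 7.35 = -2.61; fold change = 2^2.61 = 6.105
Jun1: ΔΔCt = (25.94−20.71) − (23.94−20.64) = 5.23 − 3.30 = 1.93; fold change = 2^-1.93 = 0.262
Nr9 has the largest |ΔΔCt| = 2.61.

6.105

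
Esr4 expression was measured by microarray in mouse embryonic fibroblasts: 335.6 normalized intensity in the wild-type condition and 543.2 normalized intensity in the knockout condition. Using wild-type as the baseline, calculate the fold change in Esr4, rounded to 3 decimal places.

Fold change = 543.2 / 335.6 = 1.6186
Esr4 is upregulated.

1.619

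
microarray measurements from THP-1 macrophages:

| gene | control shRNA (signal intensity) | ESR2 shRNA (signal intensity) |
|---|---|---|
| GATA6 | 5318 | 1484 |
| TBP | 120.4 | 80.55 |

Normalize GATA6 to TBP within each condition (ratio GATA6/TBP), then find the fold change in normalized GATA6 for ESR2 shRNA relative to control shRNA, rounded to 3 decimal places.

0.417

GATA6/TBP (control shRNA) = 5318 / 120.4 = 44.169
GATA6/TBP (ESR2 shRNA) = 1484 / 80.55 = 18.423
Fold change = 18.423 / 44.169 = 0.4171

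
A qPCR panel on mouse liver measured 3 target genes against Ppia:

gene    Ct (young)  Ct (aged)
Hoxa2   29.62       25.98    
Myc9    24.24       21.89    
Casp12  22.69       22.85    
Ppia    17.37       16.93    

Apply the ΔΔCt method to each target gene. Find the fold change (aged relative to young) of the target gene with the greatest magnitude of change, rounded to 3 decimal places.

Hoxa2: ΔΔCt = (25.98−16.93) − (29.62−17.37) = 9.05 − 12.25 = -3.20; fold change = 2^3.20 = 9.190
Myc9: ΔΔCt = (21.89−16.93) − (24.24−17.37) = 4.96 − 6.87 = -1.91; fold change = 2^1.91 = 3.758
Casp12: ΔΔCt = (22.85−16.93) − (22.69−17.37) = 5.92 − 5.32 = 0.60; fold change = 2^-0.60 = 0.660
Hoxa2 has the largest |ΔΔCt| = 3.20.

9.190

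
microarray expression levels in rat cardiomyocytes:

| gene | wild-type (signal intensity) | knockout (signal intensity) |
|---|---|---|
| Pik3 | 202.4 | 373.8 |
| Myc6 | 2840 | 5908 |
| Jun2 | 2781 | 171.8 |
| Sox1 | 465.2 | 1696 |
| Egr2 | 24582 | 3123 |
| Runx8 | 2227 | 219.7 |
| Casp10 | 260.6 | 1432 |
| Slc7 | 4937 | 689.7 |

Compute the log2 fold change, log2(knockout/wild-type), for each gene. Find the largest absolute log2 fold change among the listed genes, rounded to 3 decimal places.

log2(373.8/202.4) = 0.885  (Pik3)
log2(5908/2840) = 1.057  (Myc6)
log2(171.8/2781) = -4.017  (Jun2)
log2(1696/465.2) = 1.866  (Sox1)
log2(3123/24582) = -2.977  (Egr2)
log2(219.7/2227) = -3.341  (Runx8)
log2(1432/260.6) = 2.458  (Casp10)
log2(689.7/4937) = -2.840  (Slc7)
The largest magnitude belongs to Jun2.

4.017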